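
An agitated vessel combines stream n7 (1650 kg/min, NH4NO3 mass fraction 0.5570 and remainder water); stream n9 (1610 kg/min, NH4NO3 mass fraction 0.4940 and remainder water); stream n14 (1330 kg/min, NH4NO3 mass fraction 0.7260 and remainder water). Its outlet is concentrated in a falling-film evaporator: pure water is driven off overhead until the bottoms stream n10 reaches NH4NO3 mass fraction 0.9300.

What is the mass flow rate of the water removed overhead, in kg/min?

1708 kg/min

NH4NO3 entering = 1650×0.557 + 1610×0.494 + 1330×0.726 = 2680 kg/min.
All NH4NO3 reports to n10, so n10 = 2680/0.930 = 2881.7 kg/min.
Total feed = 4590 kg/min; overhead = 4590 − 2881.7 = 1708.3 kg/min.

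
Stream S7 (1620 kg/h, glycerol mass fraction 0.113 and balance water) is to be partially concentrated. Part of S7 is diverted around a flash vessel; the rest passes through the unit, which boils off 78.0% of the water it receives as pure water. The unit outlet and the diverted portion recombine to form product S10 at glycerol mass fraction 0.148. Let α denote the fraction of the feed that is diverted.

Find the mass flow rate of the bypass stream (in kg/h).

1066 kg/h

All 1620×0.113 = 183.06 kg/h of glycerol reaches S10, so S10 = 183.06/0.148 = 1236.9 kg/h and vapour = 383.11 kg/h.
The evaporator receives (1−α)·1620 of feed at 0.887 water and removes 0.780 of that water:
0.780×0.887×(1−α)×1620 = 383.11
(1−α) = 383.11/1120.8 = 0.3418;  α = 0.6582.
Bypass flow = 0.6582×1620 = 1066.3 kg/h.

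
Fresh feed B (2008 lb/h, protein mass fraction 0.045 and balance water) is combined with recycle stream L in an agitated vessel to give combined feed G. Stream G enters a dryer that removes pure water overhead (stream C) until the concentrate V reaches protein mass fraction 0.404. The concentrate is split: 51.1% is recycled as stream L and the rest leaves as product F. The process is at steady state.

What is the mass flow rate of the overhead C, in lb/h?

1784 lb/h

Overall protein balance (none leaves overhead): protein in fresh feed = protein in product, i.e. 2008×0.045 = (1−0.511)·V·0.404.
V = 90.36/(0.404×0.489) = 457.39 lb/h.
Recycle L = 0.511×457.39 = 233.73 lb/h.
Combined feed G = 2008 + 233.73 = 2241.7 lb/h.
Overhead C = G − V = 2241.7 − 457.39 = 1784.3 lb/h.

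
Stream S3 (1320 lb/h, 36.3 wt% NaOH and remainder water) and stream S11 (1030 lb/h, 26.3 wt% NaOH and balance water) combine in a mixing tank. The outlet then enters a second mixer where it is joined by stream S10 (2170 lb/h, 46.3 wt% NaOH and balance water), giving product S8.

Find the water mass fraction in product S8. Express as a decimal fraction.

Overall, product flow = 4520 lb/h.
water in = 1320×0.637 + 1030×0.737 + 2170×0.537 = 2765.2 lb/h.
water fraction in S8 = 0.612.

0.612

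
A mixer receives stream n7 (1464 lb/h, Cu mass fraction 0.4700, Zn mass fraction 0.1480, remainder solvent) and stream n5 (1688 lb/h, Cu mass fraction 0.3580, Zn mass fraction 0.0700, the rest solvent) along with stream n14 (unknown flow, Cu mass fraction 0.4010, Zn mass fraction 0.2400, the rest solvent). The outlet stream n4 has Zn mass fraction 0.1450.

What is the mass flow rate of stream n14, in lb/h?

Let n14 be the unknown flow. Total out = 3152 + n14.
Zn balance: 334.83 + 0.240·n14 = 0.145·(3152 + n14)
(0.240 − 0.145)·n14 = 0.145×3152 − 334.83 = 122.21
n14 = 122.21 / 0.095 = 1286.4 lb/h

1286 lb/h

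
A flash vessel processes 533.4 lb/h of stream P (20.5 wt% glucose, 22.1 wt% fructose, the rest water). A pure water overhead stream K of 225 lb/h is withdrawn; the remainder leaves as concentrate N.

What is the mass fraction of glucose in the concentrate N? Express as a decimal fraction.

0.355

glucose is not removed: 533.4×0.205 = 109.35 lb/h of glucose enters N.
Concentrate = 533.4 − 225 = 308.4 lb/h.
Mass fraction = 109.35/308.4 = 0.355.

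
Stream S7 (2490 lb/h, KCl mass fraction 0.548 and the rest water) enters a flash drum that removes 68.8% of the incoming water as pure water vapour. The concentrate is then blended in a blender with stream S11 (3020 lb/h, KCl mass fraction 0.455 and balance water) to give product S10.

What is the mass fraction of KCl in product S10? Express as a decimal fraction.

Vapour removed = 0.688×0.452×2490 = 774.33 lb/h; concentrate = 1715.7 lb/h.
KCl reaching the mixer = 1364.5 (from concentrate) + 3020×0.455 = 2738.6 lb/h.
Product flow = 1715.7 + 3020 = 4735.7 lb/h; KCl fraction = 0.578.

0.578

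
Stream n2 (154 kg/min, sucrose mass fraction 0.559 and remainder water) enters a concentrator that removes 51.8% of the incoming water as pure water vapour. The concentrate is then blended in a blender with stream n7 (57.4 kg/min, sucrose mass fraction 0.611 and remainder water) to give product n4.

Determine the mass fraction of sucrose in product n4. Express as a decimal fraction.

Vapour removed = 0.518×0.441×154 = 35.179 kg/min; concentrate = 118.82 kg/min.
sucrose reaching the mixer = 86.086 (from concentrate) + 57.4×0.611 = 121.16 kg/min.
Product flow = 118.82 + 57.4 = 176.22 kg/min; sucrose fraction = 0.688.

0.688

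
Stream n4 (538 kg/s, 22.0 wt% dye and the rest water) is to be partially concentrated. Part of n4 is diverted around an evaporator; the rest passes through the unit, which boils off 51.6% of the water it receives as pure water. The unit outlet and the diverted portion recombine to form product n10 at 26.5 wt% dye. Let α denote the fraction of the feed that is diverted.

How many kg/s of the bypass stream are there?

All 538×0.220 = 118.36 kg/s of dye reaches n10, so n10 = 118.36/0.265 = 446.64 kg/s and vapour = 91.358 kg/s.
The evaporator receives (1−α)·538 of feed at 0.780 water and removes 0.516 of that water:
0.516×0.780×(1−α)×538 = 91.358
(1−α) = 91.358/216.53 = 0.4219;  α = 0.5781.
Bypass flow = 0.5781×538 = 311.01 kg/s.

311 kg/s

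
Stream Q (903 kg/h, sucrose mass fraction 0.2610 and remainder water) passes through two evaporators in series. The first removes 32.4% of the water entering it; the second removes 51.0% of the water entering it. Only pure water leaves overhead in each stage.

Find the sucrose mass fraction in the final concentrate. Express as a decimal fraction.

water in feed = 903×0.739 = 667.32 kg/h.
After stage 1: water left = (1−0.324)×667.32 = 451.11; stream total = 686.79 kg/h.
After stage 2: water left = (1−0.510)×451.11 = 221.04; final concentrate = 456.73 kg/h.
sucrose fraction = 235.68/456.73 = 0.5160.

0.5160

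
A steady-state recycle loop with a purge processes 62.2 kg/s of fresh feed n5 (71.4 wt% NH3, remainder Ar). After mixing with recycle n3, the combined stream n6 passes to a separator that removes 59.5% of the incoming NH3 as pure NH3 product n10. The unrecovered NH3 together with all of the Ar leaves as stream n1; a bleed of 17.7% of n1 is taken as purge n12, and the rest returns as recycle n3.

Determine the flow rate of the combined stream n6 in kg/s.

Ar enters only via n5 and leaves only via the purge: 62.2×0.286 = 0.177×(Ar in n1), and the separator passes all Ar, so Ar in n6 = Ar in n1 = 100.5 kg/s.
NH3 in n6: m_A = 62.2×0.714 + (1−0.177)·(1−0.595)·m_A, so m_A = 44.411/0.6667 = 66.614 kg/s.
n6 = 66.614 + 100.5 = 167.12 kg/s.

167.1 kg/s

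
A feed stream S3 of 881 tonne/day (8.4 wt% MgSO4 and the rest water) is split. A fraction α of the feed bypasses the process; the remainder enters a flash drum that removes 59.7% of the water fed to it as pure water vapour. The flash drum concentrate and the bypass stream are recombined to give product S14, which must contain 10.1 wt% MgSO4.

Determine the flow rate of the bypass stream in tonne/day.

609.8 tonne/day

All 881×0.084 = 74.004 tonne/day of MgSO4 reaches S14, so S14 = 74.004/0.101 = 732.71 tonne/day and vapour = 148.29 tonne/day.
The evaporator receives (1−α)·881 of feed at 0.916 water and removes 0.597 of that water:
0.597×0.916×(1−α)×881 = 148.29
(1−α) = 148.29/481.78 = 0.3078;  α = 0.6922.
Bypass flow = 0.6922×881 = 609.83 tonne/day.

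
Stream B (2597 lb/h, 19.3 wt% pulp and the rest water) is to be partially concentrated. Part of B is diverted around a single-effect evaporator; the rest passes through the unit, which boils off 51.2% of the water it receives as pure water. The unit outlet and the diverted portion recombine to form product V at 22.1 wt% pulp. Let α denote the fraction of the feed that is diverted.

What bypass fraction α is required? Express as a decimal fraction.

0.693

All 2597×0.193 = 501.22 lb/h of pulp reaches V, so V = 501.22/0.221 = 2268 lb/h and vapour = 329.03 lb/h.
The evaporator receives (1−α)·2597 of feed at 0.807 water and removes 0.512 of that water:
0.512×0.807×(1−α)×2597 = 329.03
(1−α) = 329.03/1073 = 0.3066;  α = 0.6934.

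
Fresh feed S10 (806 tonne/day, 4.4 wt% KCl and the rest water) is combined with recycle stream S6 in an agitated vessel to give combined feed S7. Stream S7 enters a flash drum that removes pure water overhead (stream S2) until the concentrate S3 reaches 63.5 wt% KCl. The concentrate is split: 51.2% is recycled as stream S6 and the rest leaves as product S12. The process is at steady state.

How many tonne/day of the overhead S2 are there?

750.2 tonne/day

Overall KCl balance (none leaves overhead): KCl in fresh feed = KCl in product, i.e. 806×0.044 = (1−0.512)·S3·0.635.
S3 = 35.464/(0.635×0.488) = 114.44 tonne/day.
Recycle S6 = 0.512×114.44 = 58.595 tonne/day.
Combined feed S7 = 806 + 58.595 = 864.6 tonne/day.
Overhead S2 = S7 − S3 = 864.6 − 114.44 = 750.15 tonne/day.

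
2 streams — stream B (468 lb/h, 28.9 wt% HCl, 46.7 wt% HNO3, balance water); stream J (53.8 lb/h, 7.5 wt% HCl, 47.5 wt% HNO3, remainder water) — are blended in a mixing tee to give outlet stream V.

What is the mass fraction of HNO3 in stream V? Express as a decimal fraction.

0.468

Total flow out = 468 + 53.8 = 521.8 lb/h.
HNO3 in = 468×0.467 + 53.8×0.475 = 244.11 lb/h.
HNO3 mass fraction in V = 244.11/521.8 = 0.468.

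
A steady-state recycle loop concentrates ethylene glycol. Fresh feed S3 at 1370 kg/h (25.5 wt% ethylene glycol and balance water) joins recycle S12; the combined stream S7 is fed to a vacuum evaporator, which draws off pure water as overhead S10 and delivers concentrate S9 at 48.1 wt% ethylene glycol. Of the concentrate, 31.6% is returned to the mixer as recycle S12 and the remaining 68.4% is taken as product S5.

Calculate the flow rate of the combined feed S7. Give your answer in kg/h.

1706 kg/h

Overall ethylene glycol balance (none leaves overhead): ethylene glycol in fresh feed = ethylene glycol in product, i.e. 1370×0.255 = (1−0.316)·S9·0.481.
S9 = 349.35/(0.481×0.684) = 1061.8 kg/h.
Recycle S12 = 0.316×1061.8 = 335.54 kg/h.
Combined feed S7 = 1370 + 335.54 = 1705.5 kg/h.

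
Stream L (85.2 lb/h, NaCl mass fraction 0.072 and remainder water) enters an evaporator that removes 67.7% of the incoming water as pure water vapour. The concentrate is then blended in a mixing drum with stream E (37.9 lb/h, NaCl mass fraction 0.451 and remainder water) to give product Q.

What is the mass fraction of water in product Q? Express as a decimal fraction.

0.666

Vapour removed = 0.677×0.928×85.2 = 53.527 lb/h; concentrate = 31.673 lb/h.
water reaching the mixer = 25.538 (from concentrate) + 37.9×0.549 = 46.345 lb/h.
Product flow = 31.673 + 37.9 = 69.573 lb/h; water fraction = 0.666.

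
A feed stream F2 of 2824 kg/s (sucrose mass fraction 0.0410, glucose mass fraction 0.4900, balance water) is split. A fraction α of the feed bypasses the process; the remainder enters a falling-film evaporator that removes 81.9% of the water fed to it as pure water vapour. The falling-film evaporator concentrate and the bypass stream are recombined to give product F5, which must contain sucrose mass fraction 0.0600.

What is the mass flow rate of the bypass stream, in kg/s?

495.9 kg/s

All 2824×0.041 = 115.78 kg/s of sucrose reaches F5, so F5 = 115.78/0.060 = 1929.7 kg/s and vapour = 894.27 kg/s.
The evaporator receives (1−α)·2824 of feed at 0.469 water and removes 0.819 of that water:
0.819×0.469×(1−α)×2824 = 894.27
(1−α) = 894.27/1084.7 = 0.8244;  α = 0.1756.
Bypass flow = 0.1756×2824 = 495.85 kg/s.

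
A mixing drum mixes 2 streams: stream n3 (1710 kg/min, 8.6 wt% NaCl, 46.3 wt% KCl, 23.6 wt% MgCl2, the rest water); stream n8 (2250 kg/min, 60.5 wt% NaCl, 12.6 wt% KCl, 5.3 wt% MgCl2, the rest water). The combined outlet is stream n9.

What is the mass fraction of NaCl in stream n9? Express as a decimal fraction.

Total flow out = 1710 + 2250 = 3960 kg/min.
NaCl in = 1710×0.086 + 2250×0.605 = 1508.3 kg/min.
NaCl mass fraction in n9 = 1508.3/3960 = 0.381.

0.381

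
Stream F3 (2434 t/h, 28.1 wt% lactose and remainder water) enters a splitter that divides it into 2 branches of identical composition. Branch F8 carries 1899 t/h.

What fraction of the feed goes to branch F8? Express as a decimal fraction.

Fraction to F8 = 1899/2434 = 0.7802.

0.780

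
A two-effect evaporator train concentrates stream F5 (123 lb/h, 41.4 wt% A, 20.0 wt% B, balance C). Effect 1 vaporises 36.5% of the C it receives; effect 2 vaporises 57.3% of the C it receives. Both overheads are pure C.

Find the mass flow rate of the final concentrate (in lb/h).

C in feed = 123×0.386 = 47.478 lb/h.
After stage 1: C left = (1−0.365)×47.478 = 30.149; stream total = 105.67 lb/h.
After stage 2: C left = (1−0.573)×30.149 = 12.873; final concentrate = 88.395 lb/h.

88.4 lb/h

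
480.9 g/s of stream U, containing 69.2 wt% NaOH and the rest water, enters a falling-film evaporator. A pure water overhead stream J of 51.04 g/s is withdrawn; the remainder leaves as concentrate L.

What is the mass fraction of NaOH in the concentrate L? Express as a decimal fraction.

0.774

NaOH is not removed: 480.9×0.692 = 332.78 g/s of NaOH enters L.
Concentrate = 480.9 − 51.04 = 429.86 g/s.
Mass fraction = 332.78/429.86 = 0.774.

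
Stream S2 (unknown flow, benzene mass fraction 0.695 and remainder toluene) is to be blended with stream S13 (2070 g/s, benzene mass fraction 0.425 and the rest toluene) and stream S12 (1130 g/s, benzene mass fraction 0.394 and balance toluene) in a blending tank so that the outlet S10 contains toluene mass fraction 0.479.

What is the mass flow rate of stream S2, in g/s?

1967 g/s

Let S2 be the unknown flow. Total out = 3200 + S2.
toluene balance: 1875 + 0.305·S2 = 0.479·(3200 + S2)
(0.305 − 0.479)·S2 = 0.479×3200 − 1875 = -342.23
S2 = -342.23 / -0.174 = 1966.8 g/s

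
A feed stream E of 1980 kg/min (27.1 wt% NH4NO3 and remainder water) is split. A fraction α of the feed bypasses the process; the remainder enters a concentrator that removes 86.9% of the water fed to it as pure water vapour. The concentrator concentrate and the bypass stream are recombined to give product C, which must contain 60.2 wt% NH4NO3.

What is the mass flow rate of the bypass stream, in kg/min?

All 1980×0.271 = 536.58 kg/min of NH4NO3 reaches C, so C = 536.58/0.602 = 891.33 kg/min and vapour = 1088.7 kg/min.
The evaporator receives (1−α)·1980 of feed at 0.729 water and removes 0.869 of that water:
0.869×0.729×(1−α)×1980 = 1088.7
(1−α) = 1088.7/1254.3 = 0.8679;  α = 0.1321.
Bypass flow = 0.1321×1980 = 261.5 kg/min.

261.5 kg/min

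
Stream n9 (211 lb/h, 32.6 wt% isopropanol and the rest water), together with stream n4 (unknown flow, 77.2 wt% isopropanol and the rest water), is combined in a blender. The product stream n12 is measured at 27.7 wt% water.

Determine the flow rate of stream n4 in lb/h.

Let n4 be the unknown flow. Total out = 211 + n4.
water balance: 142.21 + 0.228·n4 = 0.277·(211 + n4)
(0.228 − 0.277)·n4 = 0.277×211 − 142.21 = -83.767
n4 = -83.767 / -0.049 = 1709.5 lb/h

1710 lb/h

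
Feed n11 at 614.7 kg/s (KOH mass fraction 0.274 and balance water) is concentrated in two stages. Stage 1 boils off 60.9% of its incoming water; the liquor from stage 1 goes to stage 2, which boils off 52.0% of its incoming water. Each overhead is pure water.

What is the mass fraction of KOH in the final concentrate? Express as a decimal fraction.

0.668

water in feed = 614.7×0.726 = 446.27 kg/s.
After stage 1: water left = (1−0.609)×446.27 = 174.49; stream total = 342.92 kg/s.
After stage 2: water left = (1−0.520)×174.49 = 83.756; final concentrate = 252.18 kg/s.
KOH fraction = 168.43/252.18 = 0.668.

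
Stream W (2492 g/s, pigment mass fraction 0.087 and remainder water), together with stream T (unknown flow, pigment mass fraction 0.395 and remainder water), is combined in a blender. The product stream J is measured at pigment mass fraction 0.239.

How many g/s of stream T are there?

Let T be the unknown flow. Total out = 2492 + T.
pigment balance: 216.8 + 0.395·T = 0.239·(2492 + T)
(0.395 − 0.239)·T = 0.239×2492 − 216.8 = 378.78
T = 378.78 / 0.156 = 2428.1 g/s

2428 g/s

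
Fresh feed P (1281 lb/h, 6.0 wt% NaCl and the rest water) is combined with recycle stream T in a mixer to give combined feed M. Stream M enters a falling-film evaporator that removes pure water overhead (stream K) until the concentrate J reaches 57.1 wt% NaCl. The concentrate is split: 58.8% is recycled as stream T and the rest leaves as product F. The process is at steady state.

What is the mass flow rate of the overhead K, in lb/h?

Overall NaCl balance (none leaves overhead): NaCl in fresh feed = NaCl in product, i.e. 1281×0.060 = (1−0.588)·J·0.571.
J = 76.86/(0.571×0.412) = 326.71 lb/h.
Recycle T = 0.588×326.71 = 192.11 lb/h.
Combined feed M = 1281 + 192.11 = 1473.1 lb/h.
Overhead K = M − J = 1473.1 − 326.71 = 1146.4 lb/h.

1146 lb/h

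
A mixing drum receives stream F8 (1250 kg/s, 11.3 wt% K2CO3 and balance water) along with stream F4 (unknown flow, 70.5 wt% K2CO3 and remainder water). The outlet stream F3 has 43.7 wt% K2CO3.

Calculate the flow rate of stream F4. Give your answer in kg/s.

Let F4 be the unknown flow. Total out = 1250 + F4.
K2CO3 balance: 141.25 + 0.705·F4 = 0.437·(1250 + F4)
(0.705 − 0.437)·F4 = 0.437×1250 − 141.25 = 405
F4 = 405 / 0.268 = 1511.2 kg/s

1511 kg/s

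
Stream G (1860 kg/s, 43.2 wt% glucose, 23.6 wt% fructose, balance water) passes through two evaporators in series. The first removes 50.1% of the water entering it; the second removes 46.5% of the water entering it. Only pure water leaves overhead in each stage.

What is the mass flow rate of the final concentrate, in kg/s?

1407 kg/s

water in feed = 1860×0.332 = 617.52 kg/s.
After stage 1: water left = (1−0.501)×617.52 = 308.14; stream total = 1550.6 kg/s.
After stage 2: water left = (1−0.465)×308.14 = 164.86; final concentrate = 1407.3 kg/s.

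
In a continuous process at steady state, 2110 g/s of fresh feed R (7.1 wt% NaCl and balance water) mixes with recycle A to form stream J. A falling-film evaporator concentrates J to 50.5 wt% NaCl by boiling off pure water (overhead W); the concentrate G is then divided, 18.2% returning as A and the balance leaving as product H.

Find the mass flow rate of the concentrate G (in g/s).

362.7 g/s

Overall NaCl balance (none leaves overhead): NaCl in fresh feed = NaCl in product, i.e. 2110×0.071 = (1−0.182)·G·0.505.
G = 149.81/(0.505×0.818) = 362.66 g/s.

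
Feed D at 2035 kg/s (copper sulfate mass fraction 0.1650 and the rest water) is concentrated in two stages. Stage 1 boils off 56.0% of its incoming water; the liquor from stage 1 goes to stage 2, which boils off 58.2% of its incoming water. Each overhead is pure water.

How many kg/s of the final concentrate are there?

648.3 kg/s

water in feed = 2035×0.835 = 1699.2 kg/s.
After stage 1: water left = (1−0.560)×1699.2 = 747.66; stream total = 1083.4 kg/s.
After stage 2: water left = (1−0.582)×747.66 = 312.52; final concentrate = 648.3 kg/s.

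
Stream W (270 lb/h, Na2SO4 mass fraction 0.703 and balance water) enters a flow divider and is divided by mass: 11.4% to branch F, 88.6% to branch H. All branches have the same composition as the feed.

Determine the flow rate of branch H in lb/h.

Branch H flow = 0.886×270 = 239.22 lb/h.

239.2 lb/h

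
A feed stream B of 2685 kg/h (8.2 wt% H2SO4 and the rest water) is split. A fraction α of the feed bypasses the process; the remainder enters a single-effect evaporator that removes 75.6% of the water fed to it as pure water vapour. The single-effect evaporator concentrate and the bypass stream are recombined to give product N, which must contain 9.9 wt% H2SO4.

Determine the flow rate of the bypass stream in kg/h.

All 2685×0.082 = 220.17 kg/h of H2SO4 reaches N, so N = 220.17/0.099 = 2223.9 kg/h and vapour = 461.06 kg/h.
The evaporator receives (1−α)·2685 of feed at 0.918 water and removes 0.756 of that water:
0.756×0.918×(1−α)×2685 = 461.06
(1−α) = 461.06/1863.4 = 0.2474;  α = 0.7526.
Bypass flow = 0.7526×2685 = 2020.7 kg/h.

2021 kg/h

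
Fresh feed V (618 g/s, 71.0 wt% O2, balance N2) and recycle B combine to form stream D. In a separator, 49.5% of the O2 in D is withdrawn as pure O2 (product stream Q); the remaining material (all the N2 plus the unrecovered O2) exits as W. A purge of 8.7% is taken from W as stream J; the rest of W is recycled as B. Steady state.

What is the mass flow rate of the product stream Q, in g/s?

O2 in D: m_A = 618×0.710 + (1−0.087)·(1−0.495)·m_A, so m_A = 438.78/0.5389 = 814.16 g/s.
Product Q = 0.495×814.16 = 403.01 g/s.

403 g/s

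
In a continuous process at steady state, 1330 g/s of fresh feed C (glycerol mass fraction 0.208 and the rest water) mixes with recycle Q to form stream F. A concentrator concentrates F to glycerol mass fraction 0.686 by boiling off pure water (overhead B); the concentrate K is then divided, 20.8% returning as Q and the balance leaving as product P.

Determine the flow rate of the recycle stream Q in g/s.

Overall glycerol balance (none leaves overhead): glycerol in fresh feed = glycerol in product, i.e. 1330×0.208 = (1−0.208)·K·0.686.
K = 276.64/(0.686×0.792) = 509.17 g/s.
Recycle Q = 0.208×509.17 = 105.91 g/s.

105.9 g/s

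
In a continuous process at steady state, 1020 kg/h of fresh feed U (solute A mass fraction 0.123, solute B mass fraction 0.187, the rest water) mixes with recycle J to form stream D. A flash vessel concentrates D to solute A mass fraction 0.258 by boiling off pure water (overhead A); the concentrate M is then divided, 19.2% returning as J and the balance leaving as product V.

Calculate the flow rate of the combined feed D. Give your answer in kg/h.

Overall solute A balance (none leaves overhead): solute A in fresh feed = solute A in product, i.e. 1020×0.123 = (1−0.192)·M·0.258.
M = 125.46/(0.258×0.808) = 601.83 kg/h.
Recycle J = 0.192×601.83 = 115.55 kg/h.
Combined feed D = 1020 + 115.55 = 1135.6 kg/h.

1136 kg/h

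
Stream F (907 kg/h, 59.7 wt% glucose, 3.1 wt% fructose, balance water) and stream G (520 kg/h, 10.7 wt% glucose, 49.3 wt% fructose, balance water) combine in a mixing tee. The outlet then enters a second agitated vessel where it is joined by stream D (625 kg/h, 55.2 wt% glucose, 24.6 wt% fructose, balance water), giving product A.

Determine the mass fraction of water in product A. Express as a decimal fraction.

0.327

Overall, product flow = 2052 kg/h.
water in = 907×0.372 + 520×0.400 + 625×0.202 = 671.65 kg/h.
water fraction in A = 0.327.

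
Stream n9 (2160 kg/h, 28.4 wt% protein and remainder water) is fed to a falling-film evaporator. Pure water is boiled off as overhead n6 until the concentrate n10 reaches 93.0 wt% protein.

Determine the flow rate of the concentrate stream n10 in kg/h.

protein is conserved: 2160×0.284 = 613.44 kg/h all reports to the concentrate.
Concentrate = 613.44/(target fraction) = 659.61 kg/h.

659.6 kg/h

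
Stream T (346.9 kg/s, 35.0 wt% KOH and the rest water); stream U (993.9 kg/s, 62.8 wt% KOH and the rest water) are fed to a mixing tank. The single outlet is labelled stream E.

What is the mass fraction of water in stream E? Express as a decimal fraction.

0.444

Total flow out = 346.9 + 993.9 = 1340.8 kg/s.
water in = 346.9×0.650 + 993.9×0.372 = 595.22 kg/s.
water mass fraction in E = 595.22/1340.8 = 0.444.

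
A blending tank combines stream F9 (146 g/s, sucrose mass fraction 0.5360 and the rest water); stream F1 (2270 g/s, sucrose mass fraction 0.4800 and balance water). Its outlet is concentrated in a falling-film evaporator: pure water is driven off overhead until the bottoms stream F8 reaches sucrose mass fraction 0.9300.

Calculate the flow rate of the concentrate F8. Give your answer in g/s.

sucrose entering = 146×0.536 + 2270×0.480 = 1167.9 g/s.
All sucrose reports to F8, so F8 = 1167.9/0.930 = 1255.8 g/s.

1256 g/s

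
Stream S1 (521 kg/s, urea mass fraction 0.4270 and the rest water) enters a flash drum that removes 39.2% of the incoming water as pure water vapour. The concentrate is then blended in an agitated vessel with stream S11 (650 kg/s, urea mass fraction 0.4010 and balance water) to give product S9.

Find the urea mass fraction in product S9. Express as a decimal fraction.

0.4584

Vapour removed = 0.392×0.573×521 = 117.02 kg/s; concentrate = 403.98 kg/s.
urea reaching the mixer = 222.47 (from concentrate) + 650×0.401 = 483.12 kg/s.
Product flow = 403.98 + 650 = 1054 kg/s; urea fraction = 0.4584.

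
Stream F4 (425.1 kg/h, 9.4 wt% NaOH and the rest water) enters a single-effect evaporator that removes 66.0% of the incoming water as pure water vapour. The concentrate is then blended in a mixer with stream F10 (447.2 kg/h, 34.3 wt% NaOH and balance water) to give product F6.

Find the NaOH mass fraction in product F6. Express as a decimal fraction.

Vapour removed = 0.660×0.906×425.1 = 254.19 kg/h; concentrate = 170.91 kg/h.
NaOH reaching the mixer = 39.959 (from concentrate) + 447.2×0.343 = 193.35 kg/h.
Product flow = 170.91 + 447.2 = 618.11 kg/h; NaOH fraction = 0.313.

0.313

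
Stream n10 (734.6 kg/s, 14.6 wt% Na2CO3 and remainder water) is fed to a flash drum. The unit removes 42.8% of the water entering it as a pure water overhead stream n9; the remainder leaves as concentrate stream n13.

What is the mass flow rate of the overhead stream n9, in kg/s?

268.5 kg/s

water entering = 734.6×0.854 = 627.35 kg/s; overhead removed = 0.428×627.35 = 268.51 kg/s.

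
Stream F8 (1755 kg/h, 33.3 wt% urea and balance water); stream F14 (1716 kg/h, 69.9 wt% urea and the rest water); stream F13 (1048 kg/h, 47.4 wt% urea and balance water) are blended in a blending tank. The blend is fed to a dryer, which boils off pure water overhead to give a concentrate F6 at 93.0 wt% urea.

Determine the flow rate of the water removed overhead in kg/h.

urea entering = 1755×0.333 + 1716×0.699 + 1048×0.474 = 2280.7 kg/h.
All urea reports to F6, so F6 = 2280.7/0.930 = 2452.3 kg/h.
Total feed = 4519 kg/h; overhead = 4519 − 2452.3 = 2066.7 kg/h.

2067 kg/h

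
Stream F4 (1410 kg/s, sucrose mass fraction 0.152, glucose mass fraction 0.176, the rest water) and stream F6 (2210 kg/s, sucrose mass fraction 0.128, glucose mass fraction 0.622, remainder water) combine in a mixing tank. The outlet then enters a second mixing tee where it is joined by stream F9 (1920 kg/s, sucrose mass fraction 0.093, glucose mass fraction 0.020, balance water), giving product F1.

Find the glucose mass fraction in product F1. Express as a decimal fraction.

Overall, product flow = 5540 kg/s.
glucose in = 1410×0.176 + 2210×0.622 + 1920×0.020 = 1661.2 kg/s.
glucose fraction in F1 = 0.300.

0.300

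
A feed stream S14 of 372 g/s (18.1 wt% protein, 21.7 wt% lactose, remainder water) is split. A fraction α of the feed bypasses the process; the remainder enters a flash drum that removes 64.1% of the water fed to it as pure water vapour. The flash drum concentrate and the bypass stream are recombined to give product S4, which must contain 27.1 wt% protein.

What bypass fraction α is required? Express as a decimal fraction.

All 372×0.181 = 67.332 g/s of protein reaches S4, so S4 = 67.332/0.271 = 248.46 g/s and vapour = 123.54 g/s.
The evaporator receives (1−α)·372 of feed at 0.602 water and removes 0.641 of that water:
0.641×0.602×(1−α)×372 = 123.54
(1−α) = 123.54/143.55 = 0.8606;  α = 0.1394.

0.139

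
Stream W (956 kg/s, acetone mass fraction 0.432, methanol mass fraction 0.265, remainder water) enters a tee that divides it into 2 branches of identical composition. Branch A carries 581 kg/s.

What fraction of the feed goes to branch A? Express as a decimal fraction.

Fraction to A = 581/956 = 0.6077.

0.608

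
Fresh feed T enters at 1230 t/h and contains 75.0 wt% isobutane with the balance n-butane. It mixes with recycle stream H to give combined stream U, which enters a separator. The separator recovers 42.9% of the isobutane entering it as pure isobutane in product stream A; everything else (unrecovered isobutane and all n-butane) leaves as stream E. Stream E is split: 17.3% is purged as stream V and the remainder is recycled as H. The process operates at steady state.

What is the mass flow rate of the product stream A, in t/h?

749.8 t/h

isobutane in U: m_A = 1230×0.750 + (1−0.173)·(1−0.429)·m_A, so m_A = 922.5/0.5278 = 1747.9 t/h.
Product A = 0.429×1747.9 = 749.84 t/h.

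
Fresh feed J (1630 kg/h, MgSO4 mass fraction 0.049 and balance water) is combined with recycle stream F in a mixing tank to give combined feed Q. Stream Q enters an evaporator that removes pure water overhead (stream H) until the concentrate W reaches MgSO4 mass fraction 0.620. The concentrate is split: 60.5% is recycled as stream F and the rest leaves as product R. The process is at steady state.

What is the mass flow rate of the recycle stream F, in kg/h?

Overall MgSO4 balance (none leaves overhead): MgSO4 in fresh feed = MgSO4 in product, i.e. 1630×0.049 = (1−0.605)·W·0.620.
W = 79.87/(0.620×0.395) = 326.13 kg/h.
Recycle F = 0.605×326.13 = 197.31 kg/h.

197.3 kg/h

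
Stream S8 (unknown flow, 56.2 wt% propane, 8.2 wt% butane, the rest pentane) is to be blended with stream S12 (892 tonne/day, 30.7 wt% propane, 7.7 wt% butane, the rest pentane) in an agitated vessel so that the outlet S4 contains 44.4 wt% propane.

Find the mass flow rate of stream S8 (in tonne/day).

1036 tonne/day

Let S8 be the unknown flow. Total out = 892 + S8.
propane balance: 273.84 + 0.562·S8 = 0.444·(892 + S8)
(0.562 − 0.444)·S8 = 0.444×892 − 273.84 = 122.2
S8 = 122.2 / 0.118 = 1035.6 tonne/day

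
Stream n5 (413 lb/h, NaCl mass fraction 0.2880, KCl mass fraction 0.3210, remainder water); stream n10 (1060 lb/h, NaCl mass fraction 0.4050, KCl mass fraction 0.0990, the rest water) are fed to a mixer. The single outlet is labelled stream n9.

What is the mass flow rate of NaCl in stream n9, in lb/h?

NaCl out = NaCl in = 413×0.288 + 1060×0.405 = 548.24 lb/h.

548.2 lb/h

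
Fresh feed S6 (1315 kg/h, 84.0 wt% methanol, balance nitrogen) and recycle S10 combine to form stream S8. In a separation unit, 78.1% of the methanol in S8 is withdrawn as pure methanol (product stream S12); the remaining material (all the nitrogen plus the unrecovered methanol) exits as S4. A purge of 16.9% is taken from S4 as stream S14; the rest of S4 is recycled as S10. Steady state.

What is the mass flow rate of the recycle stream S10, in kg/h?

nitrogen enters only via S6 and leaves only via the purge: 1315×0.160 = 0.169×(nitrogen in S4), and the separation unit passes all nitrogen, so nitrogen in S8 = nitrogen in S4 = 1245 kg/h.
methanol in S8: m_A = 1315×0.840 + (1−0.169)·(1−0.781)·m_A, so m_A = 1104.6/0.8180 = 1350.3 kg/h.
S4 = (1−0.781)×1350.3 + 1245 = 1540.7 kg/h.
Recycle S10 = (1−0.169)×1540.7 = 1280.3 kg/h.

1280 kg/h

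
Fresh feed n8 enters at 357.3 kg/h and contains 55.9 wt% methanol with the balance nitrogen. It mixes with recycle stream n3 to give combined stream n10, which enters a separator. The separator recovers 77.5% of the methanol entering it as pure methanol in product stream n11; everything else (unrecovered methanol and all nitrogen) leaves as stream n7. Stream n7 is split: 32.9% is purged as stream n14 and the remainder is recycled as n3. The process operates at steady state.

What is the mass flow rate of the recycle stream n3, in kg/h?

356.9 kg/h

nitrogen enters only via n8 and leaves only via the purge: 357.3×0.441 = 0.329×(nitrogen in n7), and the separator passes all nitrogen, so nitrogen in n10 = nitrogen in n7 = 478.93 kg/h.
methanol in n10: m_A = 357.3×0.559 + (1−0.329)·(1−0.775)·m_A, so m_A = 199.73/0.8490 = 235.25 kg/h.
n7 = (1−0.775)×235.25 + 478.93 = 531.86 kg/h.
Recycle n3 = (1−0.329)×531.86 = 356.88 kg/h.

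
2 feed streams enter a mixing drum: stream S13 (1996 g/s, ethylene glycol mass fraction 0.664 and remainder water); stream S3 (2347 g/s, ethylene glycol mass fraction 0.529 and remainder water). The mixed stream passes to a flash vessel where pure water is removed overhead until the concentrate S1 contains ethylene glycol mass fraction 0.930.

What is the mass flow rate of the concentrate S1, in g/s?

ethylene glycol entering = 1996×0.664 + 2347×0.529 = 2566.9 g/s.
All ethylene glycol reports to S1, so S1 = 2566.9/0.930 = 2760.1 g/s.

2760 g/s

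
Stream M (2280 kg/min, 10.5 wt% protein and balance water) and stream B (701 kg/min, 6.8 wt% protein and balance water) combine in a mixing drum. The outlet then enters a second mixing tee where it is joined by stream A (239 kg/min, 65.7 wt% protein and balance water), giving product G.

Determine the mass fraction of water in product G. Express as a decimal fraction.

Overall, product flow = 3220 kg/min.
water in = 2280×0.895 + 701×0.932 + 239×0.343 = 2775.9 kg/min.
water fraction in G = 0.862.

0.862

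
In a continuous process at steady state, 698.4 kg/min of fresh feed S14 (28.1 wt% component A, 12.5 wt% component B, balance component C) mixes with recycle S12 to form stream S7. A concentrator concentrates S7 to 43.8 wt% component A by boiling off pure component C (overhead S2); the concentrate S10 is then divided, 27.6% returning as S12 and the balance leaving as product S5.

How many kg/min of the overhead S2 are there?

Overall component A balance (none leaves overhead): component A in fresh feed = component A in product, i.e. 698.4×0.281 = (1−0.276)·S10·0.438.
S10 = 196.25/(0.438×0.724) = 618.87 kg/min.
Recycle S12 = 0.276×618.87 = 170.81 kg/min.
Combined feed S7 = 698.4 + 170.81 = 869.21 kg/min.
Overhead S2 = S7 − S10 = 869.21 − 618.87 = 250.34 kg/min.

250.3 kg/min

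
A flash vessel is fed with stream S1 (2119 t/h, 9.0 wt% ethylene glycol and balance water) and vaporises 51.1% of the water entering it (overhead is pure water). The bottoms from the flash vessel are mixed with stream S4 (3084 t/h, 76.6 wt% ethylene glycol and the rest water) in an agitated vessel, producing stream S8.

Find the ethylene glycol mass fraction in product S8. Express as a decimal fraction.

0.605

Vapour removed = 0.511×0.910×2119 = 985.36 t/h; concentrate = 1133.6 t/h.
ethylene glycol reaching the mixer = 190.71 (from concentrate) + 3084×0.766 = 2553.1 t/h.
Product flow = 1133.6 + 3084 = 4217.6 t/h; ethylene glycol fraction = 0.605.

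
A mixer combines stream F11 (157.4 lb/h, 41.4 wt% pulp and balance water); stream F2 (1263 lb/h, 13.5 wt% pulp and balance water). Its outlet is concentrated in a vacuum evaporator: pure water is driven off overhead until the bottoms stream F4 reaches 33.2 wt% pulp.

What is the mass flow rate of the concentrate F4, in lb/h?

pulp entering = 157.4×0.414 + 1263×0.135 = 235.67 lb/h.
All pulp reports to F4, so F4 = 235.67/0.332 = 709.85 lb/h.

709.8 lb/h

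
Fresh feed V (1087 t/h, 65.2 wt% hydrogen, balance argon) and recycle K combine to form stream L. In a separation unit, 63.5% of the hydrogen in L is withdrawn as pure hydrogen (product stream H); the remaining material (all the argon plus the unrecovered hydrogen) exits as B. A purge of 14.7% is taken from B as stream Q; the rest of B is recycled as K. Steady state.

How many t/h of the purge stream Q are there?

argon enters only via V and leaves only via the purge: 1087×0.348 = 0.147×(argon in B), and the separation unit passes all argon, so argon in L = argon in B = 2573.3 t/h.
hydrogen in L: m_A = 1087×0.652 + (1−0.147)·(1−0.635)·m_A, so m_A = 708.72/0.6887 = 1029.1 t/h.
B = (1−0.635)×1029.1 + 2573.3 = 2948.9 t/h.
Purge Q = 0.147×2948.9 = 433.49 t/h.

433.5 t/h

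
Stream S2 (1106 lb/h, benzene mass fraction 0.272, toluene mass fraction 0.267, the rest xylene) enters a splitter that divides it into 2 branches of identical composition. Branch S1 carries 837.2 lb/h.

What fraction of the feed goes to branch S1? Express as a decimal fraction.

Fraction to S1 = 837.2/1106 = 0.7570.

0.757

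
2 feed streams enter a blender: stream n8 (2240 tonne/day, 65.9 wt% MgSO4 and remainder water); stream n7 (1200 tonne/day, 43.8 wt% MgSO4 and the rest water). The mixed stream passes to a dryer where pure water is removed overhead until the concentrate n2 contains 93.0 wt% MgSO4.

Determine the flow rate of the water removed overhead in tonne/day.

MgSO4 entering = 2240×0.659 + 1200×0.438 = 2001.8 tonne/day.
All MgSO4 reports to n2, so n2 = 2001.8/0.930 = 2152.4 tonne/day.
Total feed = 3440 tonne/day; overhead = 3440 − 2152.4 = 1287.6 tonne/day.

1288 tonne/day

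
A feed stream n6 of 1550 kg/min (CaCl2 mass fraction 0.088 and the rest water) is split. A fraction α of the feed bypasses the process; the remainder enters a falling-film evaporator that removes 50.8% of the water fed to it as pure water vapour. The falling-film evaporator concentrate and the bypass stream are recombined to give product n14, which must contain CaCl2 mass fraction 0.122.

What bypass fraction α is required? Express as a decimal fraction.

0.398

All 1550×0.088 = 136.4 kg/min of CaCl2 reaches n14, so n14 = 136.4/0.122 = 1118 kg/min and vapour = 431.97 kg/min.
The evaporator receives (1−α)·1550 of feed at 0.912 water and removes 0.508 of that water:
0.508×0.912×(1−α)×1550 = 431.97
(1−α) = 431.97/718.11 = 0.6015;  α = 0.3985.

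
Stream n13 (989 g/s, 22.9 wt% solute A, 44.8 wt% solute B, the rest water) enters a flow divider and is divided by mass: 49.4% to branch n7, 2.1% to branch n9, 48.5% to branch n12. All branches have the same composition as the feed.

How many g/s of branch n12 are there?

Branch n12 flow = 0.485×989 = 479.66 g/s.

479.7 g/s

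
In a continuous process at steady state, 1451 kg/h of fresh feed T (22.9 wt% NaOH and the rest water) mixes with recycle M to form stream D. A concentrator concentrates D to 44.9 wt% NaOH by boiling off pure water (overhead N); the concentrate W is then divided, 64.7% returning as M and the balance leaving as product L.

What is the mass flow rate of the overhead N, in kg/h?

Overall NaOH balance (none leaves overhead): NaOH in fresh feed = NaOH in product, i.e. 1451×0.229 = (1−0.647)·W·0.449.
W = 332.28/(0.449×0.353) = 2096.4 kg/h.
Recycle M = 0.647×2096.4 = 1356.4 kg/h.
Combined feed D = 1451 + 1356.4 = 2807.4 kg/h.
Overhead N = D − W = 2807.4 − 2096.4 = 710.96 kg/h.

711 kg/h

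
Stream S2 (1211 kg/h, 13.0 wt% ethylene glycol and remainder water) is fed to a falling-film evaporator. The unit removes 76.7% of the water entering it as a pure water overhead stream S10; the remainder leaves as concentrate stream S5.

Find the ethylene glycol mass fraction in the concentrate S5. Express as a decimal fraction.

0.3907

ethylene glycol is not removed: 1211×0.130 = 157.43 kg/h of ethylene glycol enters S5.
water entering = 1211×0.870 = 1053.6 kg/h; overhead removed = 0.767×1053.6 = 808.09 kg/h.
Concentrate = 1211 − 808.09 = 402.91 kg/h.
Mass fraction = 157.43/402.91 = 0.3907.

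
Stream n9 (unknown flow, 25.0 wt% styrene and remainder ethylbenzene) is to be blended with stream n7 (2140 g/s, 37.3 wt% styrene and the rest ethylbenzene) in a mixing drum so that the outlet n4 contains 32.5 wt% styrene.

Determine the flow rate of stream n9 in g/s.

Let n9 be the unknown flow. Total out = 2140 + n9.
styrene balance: 798.22 + 0.250·n9 = 0.325·(2140 + n9)
(0.250 − 0.325)·n9 = 0.325×2140 − 798.22 = -102.72
n9 = -102.72 / -0.075 = 1369.6 g/s

1370 g/s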